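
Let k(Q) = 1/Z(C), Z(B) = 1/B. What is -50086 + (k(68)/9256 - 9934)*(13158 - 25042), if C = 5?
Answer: 273064874125/2314 ≈ 1.1801e+8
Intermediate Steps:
k(Q) = 5 (k(Q) = 1/(1/5) = 5)
-50086 + (k(68)/9256 - 9934)*(13158 - 25042) = -50086 + (5/9256 - 9934)*(13158 - 25042) = -50086 + (5*(1/9256) - 9934)*(-11884) = -50086 + (5/9256 - 9934)*(-11884) = -50086 - 91949099/9256*(-11884) = -50086 + 273180773129/2314 = 273064874125/2314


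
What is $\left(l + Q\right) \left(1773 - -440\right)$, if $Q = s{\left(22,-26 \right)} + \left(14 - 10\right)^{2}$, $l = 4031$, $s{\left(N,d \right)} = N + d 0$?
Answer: $9004697$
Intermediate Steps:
$s{\left(N,d \right)} = N$ ($s{\left(N,d \right)} = N + 0 = N$)
$Q = 38$ ($Q = 22 + \left(14 - 10\right)^{2} = 22 + 4^{2} = 22 + 16 = 38$)
$\left(l + Q\right) \left(1773 - -440\right) = \left(4031 + 38\right) \left(1773 - -440\right) = 4069 \left(1773 + 440\right) = 4069 \cdot 2213 = 9004697$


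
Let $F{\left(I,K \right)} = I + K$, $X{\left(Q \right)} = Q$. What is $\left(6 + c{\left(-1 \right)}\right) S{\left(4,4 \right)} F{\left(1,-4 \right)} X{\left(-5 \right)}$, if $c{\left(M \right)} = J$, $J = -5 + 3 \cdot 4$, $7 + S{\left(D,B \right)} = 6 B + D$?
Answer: $4095$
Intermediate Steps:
$S{\left(D,B \right)} = -7 + D + 6 B$ ($S{\left(D,B \right)} = -7 + \left(6 B + D\right) = -7 + \left(D + 6 B\right) = -7 + D + 6 B$)
$J = 7$ ($J = -5 + 12 = 7$)
$c{\left(M \right)} = 7$
$\left(6 + c{\left(-1 \right)}\right) S{\left(4,4 \right)} F{\left(1,-4 \right)} X{\left(-5 \right)} = \left(6 + 7\right) \left(-7 + 4 + 6 \cdot 4\right) \left(1 - 4\right) \left(-5\right) = 13 \left(-7 + 4 + 24\right) \left(-3\right) \left(-5\right) = 13 \cdot 21 \left(-3\right) \left(-5\right) = 273 \left(-3\right) \left(-5\right) = \left(-819\right) \left(-5\right) = 4095$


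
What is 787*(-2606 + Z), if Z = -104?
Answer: -2132770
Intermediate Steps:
787*(-2606 + Z) = 787*(-2606 - 104) = 787*(-2710) = -2132770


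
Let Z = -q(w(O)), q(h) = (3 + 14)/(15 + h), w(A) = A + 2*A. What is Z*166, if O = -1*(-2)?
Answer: -2822/21 ≈ -134.38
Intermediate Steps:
O = 2
w(A) = 3*A
q(h) = 17/(15 + h)
Z = -17/21 (Z = -17/(15 + 3*2) = -17/(15 + 6) = -17/21 ≈ -0.80952)
Z*166 = -17/21*166 = -2822/21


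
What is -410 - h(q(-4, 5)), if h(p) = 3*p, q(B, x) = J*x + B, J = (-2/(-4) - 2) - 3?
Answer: -661/2 ≈ -330.50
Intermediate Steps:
J = -9/2 (J = (-2*(-¼) - 2) - 3 = (½ - 2) - 3 = -3/2 - 3 = -9/2 ≈ -4.5000)
q(B, x) = B - 9*x/2 (q(B, x) = -9*x/2 + B = B - 9*x/2)
-410 - h(q(-4, 5)) = -410 - 3*(-4 - 9/2*5) = -410 - 3*(-4 - 45/2) = -410 - 3*(-53)/2 = -410 - 1*(-159/2) = -410 + 159/2 = -661/2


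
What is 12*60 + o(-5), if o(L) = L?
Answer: 715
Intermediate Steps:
12*60 + o(-5) = 12*60 - 5 = 720 - 5 = 715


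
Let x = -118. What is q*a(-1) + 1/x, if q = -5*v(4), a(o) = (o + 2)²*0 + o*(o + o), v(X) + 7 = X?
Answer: 3539/118 ≈ 29.992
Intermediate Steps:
v(X) = -7 + X
a(o) = 2*o² (a(o) = (2 + o)²*0 + o*(2*o) = 0 + 2*o² = 2*o²)
q = 15 (q = -5*(-7 + 4) = -5*(-3) = 15)
q*a(-1) + 1/x = 15*(2*(-1)²) + 1/(-118) = 15*(2*1) - 1/118 = 15*2 - 1/118 = 30 - 1/118 = 3539/118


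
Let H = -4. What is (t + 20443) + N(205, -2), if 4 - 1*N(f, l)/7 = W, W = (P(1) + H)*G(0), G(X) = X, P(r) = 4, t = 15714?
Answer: 36185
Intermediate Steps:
W = 0 (W = (4 - 4)*0 = 0*0 = 0)
N(f, l) = 28 (N(f, l) = 28 - 7*0 = 28 + 0 = 28)
(t + 20443) + N(205, -2) = (15714 + 20443) + 28 = 36157 + 28 = 36185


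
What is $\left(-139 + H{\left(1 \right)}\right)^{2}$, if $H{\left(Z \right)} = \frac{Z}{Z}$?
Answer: $19044$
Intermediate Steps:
$H{\left(Z \right)} = 1$
$\left(-139 + H{\left(1 \right)}\right)^{2} = \left(-139 + 1\right)^{2} = \left(-138\right)^{2} = 19044$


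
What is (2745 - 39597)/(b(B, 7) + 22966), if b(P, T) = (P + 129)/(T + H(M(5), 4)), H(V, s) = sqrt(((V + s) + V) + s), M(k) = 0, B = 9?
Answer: -2170978959/1354332047 - 635697*sqrt(2)/1354332047 ≈ -1.6037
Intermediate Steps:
H(V, s) = sqrt(2*V + 2*s) (H(V, s) = sqrt((s + 2*V) + s) = sqrt(2*V + 2*s))
b(P, T) = (129 + P)/(T + 2*sqrt(2)) (b(P, T) = (P + 129)/(T + sqrt(2*0 + 2*4)) = (129 + P)/(T + sqrt(0 + 8)) = (129 + P)/(T + sqrt(8)) = (129 + P)/(T + 2*sqrt(2)))
(2745 - 39597)/(b(B, 7) + 22966) = (2745 - 39597)/((129 + 9)/(7 + 2*sqrt(2)) + 22966) = -36852/(138/(7 + 2*sqrt(2)) + 22966) = -36852/(22966 + 138/(7 + 2*sqrt(2)))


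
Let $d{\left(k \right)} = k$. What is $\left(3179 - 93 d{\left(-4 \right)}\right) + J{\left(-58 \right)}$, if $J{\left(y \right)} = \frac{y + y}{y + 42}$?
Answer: $\frac{14233}{4} \approx 3558.3$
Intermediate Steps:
$J{\left(y \right)} = \frac{2 y}{42 + y}$
$\left(3179 - 93 d{\left(-4 \right)}\right) + J{\left(-58 \right)} = \left(3179 - -372\right) + 2 \left(-58\right) \frac{1}{42 - 58} = \left(3179 + 372\right) + 2 \left(-58\right) \frac{1}{-16} = 3551 + 2 \left(-58\right) \left(- \frac{1}{16}\right) = 3551 + \frac{29}{4} = \frac{14233}{4}$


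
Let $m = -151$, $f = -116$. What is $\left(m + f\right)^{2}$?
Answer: $71289$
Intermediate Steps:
$\left(m + f\right)^{2} = \left(-151 - 116\right)^{2} = \left(-267\right)^{2} = 71289$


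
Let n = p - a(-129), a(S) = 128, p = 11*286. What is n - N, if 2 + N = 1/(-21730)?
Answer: 65624601/21730 ≈ 3020.0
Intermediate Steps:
p = 3146
n = 3018 (n = 3146 - 1*128 = 3146 - 128 = 3018)
N = -43461/21730 (N = -2 + 1/(-21730) = -2 - 1/21730 = -43461/21730 ≈ -2.0000)
n - N = 3018 - 1*(-43461/21730) = 3018 + 43461/21730 = 65624601/21730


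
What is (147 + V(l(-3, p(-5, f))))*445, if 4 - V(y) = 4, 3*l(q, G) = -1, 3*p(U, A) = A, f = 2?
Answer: 65415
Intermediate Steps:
p(U, A) = A/3
l(q, G) = -⅓ (l(q, G) = (⅓)*(-1) = -⅓)
V(y) = 0 (V(y) = 4 - 1*4 = 4 - 4 = 0)
(147 + V(l(-3, p(-5, f))))*445 = (147 + 0)*445 = 147*445 = 65415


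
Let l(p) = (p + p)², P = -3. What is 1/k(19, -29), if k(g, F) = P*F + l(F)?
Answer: 1/3451 ≈ 0.00028977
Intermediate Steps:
l(p) = 4*p² (l(p) = (2*p)² = 4*p²)
k(g, F) = -3*F + 4*F²
1/k(19, -29) = 1/(-29*(-3 + 4*(-29))) = 1/(-29*(-3 - 116)) = 1/(-29*(-119)) = 1/3451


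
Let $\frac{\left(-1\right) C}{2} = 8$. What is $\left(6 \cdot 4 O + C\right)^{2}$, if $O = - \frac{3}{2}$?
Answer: $2704$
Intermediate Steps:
$C = -16$ ($C = \left(-2\right) 8 = -16$)
$O = - \frac{3}{2}$ ($O = \left(-3\right) \frac{1}{2} = - \frac{3}{2} \approx -1.5$)
$\left(6 \cdot 4 O + C\right)^{2} = \left(6 \cdot 4 \left(- \frac{3}{2}\right) - 16\right)^{2} = \left(6 \left(-6\right) - 16\right)^{2} = \left(-36 - 16\right)^{2} = \left(-52\right)^{2} = 2704$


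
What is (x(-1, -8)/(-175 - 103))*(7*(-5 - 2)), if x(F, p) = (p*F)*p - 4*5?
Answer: -2058/139 ≈ -14.806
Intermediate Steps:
x(F, p) = -20 + F*p² (x(F, p) = (F*p)*p - 20 = F*p² - 20 = -20 + F*p²)
(x(-1, -8)/(-175 - 103))*(7*(-5 - 2)) = ((-20 - 1*(-8)²)/(-175 - 103))*(7*(-5 - 2)) = ((-20 - 1*64)/(-278))*(7*(-7)) = -(-20 - 64)/278*(-49) = -1/278*(-84)*(-49) = (42/139)*(-49) = -2058/139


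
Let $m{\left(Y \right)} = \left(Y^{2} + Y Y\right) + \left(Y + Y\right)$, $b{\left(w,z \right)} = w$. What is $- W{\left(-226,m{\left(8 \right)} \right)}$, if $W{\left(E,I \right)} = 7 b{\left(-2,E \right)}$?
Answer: $14$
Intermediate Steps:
$m{\left(Y \right)} = 2 Y + 2 Y^{2}$ ($m{\left(Y \right)} = \left(Y^{2} + Y^{2}\right) + 2 Y = 2 Y^{2} + 2 Y = 2 Y + 2 Y^{2}$)
$W{\left(E,I \right)} = -14$ ($W{\left(E,I \right)} = 7 \left(-2\right) = -14$)
$- W{\left(-226,m{\left(8 \right)} \right)} = \left(-1\right) \left(-14\right) = 14$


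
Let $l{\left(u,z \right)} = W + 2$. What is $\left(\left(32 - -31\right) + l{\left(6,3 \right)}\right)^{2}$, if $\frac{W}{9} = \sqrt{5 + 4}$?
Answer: $8464$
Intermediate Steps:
$W = 27$ ($W = 9 \sqrt{5 + 4} = 9 \sqrt{9} = 9 \cdot 3 = 27$)
$l{\left(u,z \right)} = 29$ ($l{\left(u,z \right)} = 27 + 2 = 29$)
$\left(\left(32 - -31\right) + l{\left(6,3 \right)}\right)^{2} = \left(\left(32 - -31\right) + 29\right)^{2} = \left(\left(32 + 31\right) + 29\right)^{2} = \left(63 + 29\right)^{2} = 92^{2} = 8464$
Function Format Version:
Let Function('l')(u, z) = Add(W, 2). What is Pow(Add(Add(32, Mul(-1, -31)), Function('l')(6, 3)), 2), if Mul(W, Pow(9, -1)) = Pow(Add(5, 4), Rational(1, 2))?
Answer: 8464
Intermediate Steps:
W = 27 (W = Mul(9, Pow(Add(5, 4), Rational(1, 2))) = Mul(9, Pow(9, Rational(1, 2))) = Mul(9, 3) = 27)
Function('l')(u, z) = 29 (Function('l')(u, z) = Add(27, 2) = 29)
Pow(Add(Add(32, Mul(-1, -31)), Function('l')(6, 3)), 2) = Pow(Add(Add(32, Mul(-1, -31)), 29), 2) = Pow(Add(Add(32, 31), 29), 2) = Pow(Add(63, 29), 2) = Pow(92, 2) = 8464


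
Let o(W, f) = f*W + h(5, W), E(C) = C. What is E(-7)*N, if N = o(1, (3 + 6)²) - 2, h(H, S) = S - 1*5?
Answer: -525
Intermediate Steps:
h(H, S) = -5 + S (h(H, S) = S - 5 = -5 + S)
o(W, f) = -5 + W + W*f (o(W, f) = f*W + (-5 + W) = W*f + (-5 + W) = -5 + W + W*f)
N = 75 (N = (-5 + 1 + 1*(3 + 6)²) - 2 = (-5 + 1 + 1*9²) - 2 = (-5 + 1 + 1*81) - 2 = (-5 + 1 + 81) - 2 = 77 - 2 = 75)
E(-7)*N = -7*75 = -525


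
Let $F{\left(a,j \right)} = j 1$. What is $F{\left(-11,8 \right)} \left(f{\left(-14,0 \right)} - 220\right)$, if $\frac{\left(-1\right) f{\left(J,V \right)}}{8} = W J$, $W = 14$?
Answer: $10784$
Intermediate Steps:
$F{\left(a,j \right)} = j$
$f{\left(J,V \right)} = - 112 J$ ($f{\left(J,V \right)} = - 8 \cdot 14 J = - 112 J$)
$F{\left(-11,8 \right)} \left(f{\left(-14,0 \right)} - 220\right) = 8 \left(\left(-112\right) \left(-14\right) - 220\right) = 8 \left(1568 - 220\right) = 8 \cdot 1348 = 10784$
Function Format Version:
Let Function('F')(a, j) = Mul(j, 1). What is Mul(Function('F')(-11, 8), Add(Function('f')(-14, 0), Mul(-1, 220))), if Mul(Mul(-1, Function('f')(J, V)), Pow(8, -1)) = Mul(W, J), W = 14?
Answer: 10784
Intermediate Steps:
Function('F')(a, j) = j
Function('f')(J, V) = Mul(-112, J) (Function('f')(J, V) = Mul(-8, Mul(14, J)) = Mul(-112, J))
Mul(Function('F')(-11, 8), Add(Function('f')(-14, 0), Mul(-1, 220))) = Mul(8, Add(Mul(-112, -14), Mul(-1, 220))) = Mul(8, Add(1568, -220)) = Mul(8, 1348) = 10784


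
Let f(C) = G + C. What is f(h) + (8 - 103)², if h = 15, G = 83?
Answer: 9123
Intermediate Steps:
f(C) = 83 + C
f(h) + (8 - 103)² = (83 + 15) + (8 - 103)² = 98 + (-95)² = 98 + 9025 = 9123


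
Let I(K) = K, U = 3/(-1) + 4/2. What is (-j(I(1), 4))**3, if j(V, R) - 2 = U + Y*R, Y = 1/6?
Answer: -125/27 ≈ -4.6296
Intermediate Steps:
Y = 1/6 ≈ 0.16667
U = -1 (U = 3*(-1) + 4*(1/2) = -3 + 2 = -1)
j(V, R) = 1 + R/6 (j(V, R) = 2 + (-1 + R/6) = 1 + R/6)
(-j(I(1), 4))**3 = (-(1 + (1/6)*4))**3 = (-(1 + 2/3))**3 = (-1*5/3)**3 = (-5/3)**3 = -125/27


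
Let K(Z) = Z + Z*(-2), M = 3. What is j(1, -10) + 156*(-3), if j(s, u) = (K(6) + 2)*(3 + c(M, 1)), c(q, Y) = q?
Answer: -492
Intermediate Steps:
K(Z) = -Z (K(Z) = Z - 2*Z = -Z)
j(s, u) = -24 (j(s, u) = (-1*6 + 2)*(3 + 3) = (-6 + 2)*6 = -4*6 = -24)
j(1, -10) + 156*(-3) = -24 + 156*(-3) = -24 - 468 = -492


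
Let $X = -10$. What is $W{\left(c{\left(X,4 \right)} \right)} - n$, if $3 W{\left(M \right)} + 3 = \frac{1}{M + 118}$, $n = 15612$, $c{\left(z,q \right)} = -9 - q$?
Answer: $- \frac{4918094}{315} \approx -15613.0$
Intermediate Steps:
$W{\left(M \right)} = -1 + \frac{1}{3 \left(118 + M\right)}$ ($W{\left(M \right)} = -1 + \frac{1}{3 \left(M + 118\right)} = -1 + \frac{1}{3 \left(118 + M\right)}$)
$W{\left(c{\left(X,4 \right)} \right)} - n = \frac{- \frac{353}{3} - \left(-9 - 4\right)}{118 - 13} - 15612 = \frac{- \frac{353}{3} - -13}{118 - 13} - 15612 = \frac{- \frac{353}{3} + 13}{105} - 15612 = \frac{1}{105} \left(- \frac{314}{3}\right) - 15612 = - \frac{314}{315} - 15612 = - \frac{4918094}{315}$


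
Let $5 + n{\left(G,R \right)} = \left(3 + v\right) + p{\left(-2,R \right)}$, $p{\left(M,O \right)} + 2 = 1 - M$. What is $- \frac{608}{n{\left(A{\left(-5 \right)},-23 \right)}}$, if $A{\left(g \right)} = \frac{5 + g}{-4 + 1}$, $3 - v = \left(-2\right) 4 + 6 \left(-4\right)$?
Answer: $- \frac{304}{17} \approx -17.882$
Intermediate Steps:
$v = 35$ ($v = 3 - \left(\left(-2\right) 4 + 6 \left(-4\right)\right) = 3 - \left(-8 - 24\right) = 3 - -32 = 3 + 32 = 35$)
$p{\left(M,O \right)} = -1 - M$ ($p{\left(M,O \right)} = -2 - \left(-1 + M\right) = -1 - M$)
$A{\left(g \right)} = - \frac{5}{3} - \frac{g}{3}$ ($A{\left(g \right)} = \frac{5 + g}{-3} = \left(5 + g\right) \left(- \frac{1}{3}\right) = - \frac{5}{3} - \frac{g}{3}$)
$n{\left(G,R \right)} = 34$ ($n{\left(G,R \right)} = -5 + \left(\left(3 + 35\right) - -1\right) = -5 + \left(38 + \left(-1 + 2\right)\right) = -5 + \left(38 + 1\right) = -5 + 39 = 34$)
$- \frac{608}{n{\left(A{\left(-5 \right)},-23 \right)}} = - \frac{608}{34} = \left(-608\right) \frac{1}{34} = - \frac{304}{17}$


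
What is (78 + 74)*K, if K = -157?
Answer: -23864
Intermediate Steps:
(78 + 74)*K = (78 + 74)*(-157) = 152*(-157) = -23864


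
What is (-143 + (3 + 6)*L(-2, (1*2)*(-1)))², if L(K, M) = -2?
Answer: 25921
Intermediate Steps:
(-143 + (3 + 6)*L(-2, (1*2)*(-1)))² = (-143 + (3 + 6)*(-2))² = (-143 + 9*(-2))² = (-143 - 18)² = (-161)² = 25921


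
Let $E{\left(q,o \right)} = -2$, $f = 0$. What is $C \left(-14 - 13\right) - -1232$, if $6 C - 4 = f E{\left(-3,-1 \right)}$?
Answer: $1214$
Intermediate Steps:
$C = \frac{2}{3}$ ($C = \frac{2}{3} + \frac{0 \left(-2\right)}{6} = \frac{2}{3} + \frac{1}{6} \cdot 0 = \frac{2}{3} + 0 = \frac{2}{3} \approx 0.66667$)
$C \left(-14 - 13\right) - -1232 = \frac{2 \left(-14 - 13\right)}{3} - -1232 = \frac{2}{3} \left(-27\right) + 1232 = -18 + 1232 = 1214$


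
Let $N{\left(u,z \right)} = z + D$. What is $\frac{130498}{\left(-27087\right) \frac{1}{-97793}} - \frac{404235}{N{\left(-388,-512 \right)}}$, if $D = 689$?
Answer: $\frac{749295826111}{1598133} \approx 4.6886 \cdot 10^{5}$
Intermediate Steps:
$N{\left(u,z \right)} = 689 + z$ ($N{\left(u,z \right)} = z + 689 = 689 + z$)
$\frac{130498}{\left(-27087\right) \frac{1}{-97793}} - \frac{404235}{N{\left(-388,-512 \right)}} = \frac{130498}{\left(-27087\right) \frac{1}{-97793}} - \frac{404235}{689 - 512} = \frac{130498}{\left(-27087\right) \left(- \frac{1}{97793}\right)} - \frac{404235}{177} = \frac{130498}{\frac{27087}{97793}} - \frac{134745}{59} = 130498 \cdot \frac{97793}{27087} - \frac{134745}{59} = \frac{12761790914}{27087} - \frac{134745}{59} = \frac{749295826111}{1598133}$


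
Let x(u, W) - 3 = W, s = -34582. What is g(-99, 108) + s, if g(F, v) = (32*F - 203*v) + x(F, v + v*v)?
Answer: -47899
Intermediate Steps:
x(u, W) = 3 + W
g(F, v) = 3 + v**2 - 202*v + 32*F (g(F, v) = (32*F - 203*v) + (3 + (v + v*v)) = (-203*v + 32*F) + (3 + (v + v**2)) = (-203*v + 32*F) + (3 + v + v**2) = 3 + v**2 - 202*v + 32*F)
g(-99, 108) + s = (3 + 108**2 - 202*108 + 32*(-99)) - 34582 = (3 + 11664 - 21816 - 3168) - 34582 = -13317 - 34582 = -47899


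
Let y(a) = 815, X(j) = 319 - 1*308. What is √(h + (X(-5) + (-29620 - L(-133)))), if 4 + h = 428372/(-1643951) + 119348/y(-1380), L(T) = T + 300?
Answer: 2*I*√13299050078014259477645/1339820065 ≈ 172.14*I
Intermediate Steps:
L(T) = 300 + T
X(j) = 11 (X(j) = 319 - 308 = 11)
h = 190493860508/1339820065 (h = -4 + (428372/(-1643951) + 119348/815) = -4 + (428372*(-1/1643951) + 119348*(1/815)) = -4 + (-428372/1643951 + 119348/815) = -4 + 195853140768/1339820065 = 190493860508/1339820065 ≈ 142.18)
√(h + (X(-5) + (-29620 - L(-133)))) = √(190493860508/1339820065 + (11 + (-29620 - (300 - 133)))) = √(190493860508/1339820065 + (11 + (-29620 - 1*167))) = √(190493860508/1339820065 + (11 + (-29620 - 167))) = √(190493860508/1339820065 + (11 - 29787)) = √(190493860508/1339820065 - 29776) = √(-39703988394932/1339820065) = 2*I*√13299050078014259477645/1339820065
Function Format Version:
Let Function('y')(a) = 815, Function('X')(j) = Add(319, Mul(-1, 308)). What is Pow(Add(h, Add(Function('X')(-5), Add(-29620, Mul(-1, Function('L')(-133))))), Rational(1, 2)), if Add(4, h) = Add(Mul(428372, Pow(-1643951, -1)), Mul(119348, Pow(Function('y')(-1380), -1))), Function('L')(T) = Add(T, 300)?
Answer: Mul(Rational(2, 1339820065), I, Pow(13299050078014259477645, Rational(1, 2))) ≈ Mul(172.14, I)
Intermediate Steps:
Function('L')(T) = Add(300, T)
Function('X')(j) = 11 (Function('X')(j) = Add(319, -308) = 11)
h = Rational(190493860508, 1339820065) (h = Add(-4, Add(Mul(428372, Pow(-1643951, -1)), Mul(119348, Pow(815, -1)))) = Add(-4, Add(Mul(428372, Rational(-1, 1643951)), Mul(119348, Rational(1, 815)))) = Add(-4, Add(Rational(-428372, 1643951), Rational(119348, 815))) = Add(-4, Rational(195853140768, 1339820065)) = Rational(190493860508, 1339820065) ≈ 142.18)
Pow(Add(h, Add(Function('X')(-5), Add(-29620, Mul(-1, Function('L')(-133))))), Rational(1, 2)) = Pow(Add(Rational(190493860508, 1339820065), Add(11, Add(-29620, Mul(-1, Add(300, -133))))), Rational(1, 2)) = Pow(Add(Rational(190493860508, 1339820065), Add(11, Add(-29620, Mul(-1, 167)))), Rational(1, 2)) = Pow(Add(Rational(190493860508, 1339820065), Add(11, Add(-29620, -167))), Rational(1, 2)) = Pow(Add(Rational(190493860508, 1339820065), Add(11, -29787)), Rational(1, 2)) = Pow(Add(Rational(190493860508, 1339820065), -29776), Rational(1, 2)) = Pow(Rational(-39703988394932, 1339820065), Rational(1, 2)) = Mul(Rational(2, 1339820065), I, Pow(13299050078014259477645, Rational(1, 2)))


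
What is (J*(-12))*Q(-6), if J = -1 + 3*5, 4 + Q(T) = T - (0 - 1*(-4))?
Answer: 2352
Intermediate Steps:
Q(T) = -8 + T (Q(T) = -4 + (T - (0 - 1*(-4))) = -4 + (T - (0 + 4)) = -4 + (T - 1*4) = -4 + (T - 4) = -4 + (-4 + T) = -8 + T)
J = 14 (J = -1 + 15 = 14)
(J*(-12))*Q(-6) = (14*(-12))*(-8 - 6) = -168*(-14) = 2352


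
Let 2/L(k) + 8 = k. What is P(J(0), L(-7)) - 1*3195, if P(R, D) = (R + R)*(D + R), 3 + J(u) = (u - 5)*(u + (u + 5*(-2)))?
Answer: 18157/15 ≈ 1210.5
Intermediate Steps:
L(k) = 2/(-8 + k)
J(u) = -3 + (-10 + 2*u)*(-5 + u) (J(u) = -3 + (u - 5)*(u + (u + 5*(-2))) = -3 + (-5 + u)*(u + (u - 10)) = -3 + (-5 + u)*(u + (-10 + u)) = -3 + (-5 + u)*(-10 + 2*u) = -3 + (-10 + 2*u)*(-5 + u))
P(R, D) = 2*R*(D + R) (P(R, D) = (2*R)*(D + R) = 2*R*(D + R))
P(J(0), L(-7)) - 1*3195 = 2*(47 - 20*0 + 2*0²)*(2/(-8 - 7) + (47 - 20*0 + 2*0²)) - 1*3195 = 2*(47 + 0 + 2*0)*(2/(-15) + (47 + 0 + 2*0)) - 3195 = 2*(47 + 0 + 0)*(2*(-1/15) + (47 + 0 + 0)) - 3195 = 2*47*(-2/15 + 47) - 3195 = 2*47*(703/15) - 3195 = 66082/15 - 3195 = 18157/15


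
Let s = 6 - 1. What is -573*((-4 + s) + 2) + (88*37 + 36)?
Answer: 1573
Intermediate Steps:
s = 5
-573*((-4 + s) + 2) + (88*37 + 36) = -573*((-4 + 5) + 2) + (88*37 + 36) = -573*(1 + 2) + (3256 + 36) = -573*3 + 3292 = -1719 + 3292 = 1573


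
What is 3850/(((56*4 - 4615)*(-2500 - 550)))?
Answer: 77/267851 ≈ 0.00028747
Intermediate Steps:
3850/(((56*4 - 4615)*(-2500 - 550))) = 3850/(((224 - 4615)*(-3050))) = 3850/((-4391*(-3050))) = 3850/13392550 = 3850*(1/13392550) = 77/267851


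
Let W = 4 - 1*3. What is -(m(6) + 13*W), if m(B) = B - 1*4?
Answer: -15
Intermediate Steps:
m(B) = -4 + B (m(B) = B - 4 = -4 + B)
W = 1 (W = 4 - 3 = 1)
-(m(6) + 13*W) = -((-4 + 6) + 13*1) = -(2 + 13) = -1*15 = -15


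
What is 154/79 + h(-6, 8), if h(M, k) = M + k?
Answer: 312/79 ≈ 3.9494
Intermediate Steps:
154/79 + h(-6, 8) = 154/79 + (-6 + 8) = (1/79)*154 + 2 = 154/79 + 2 = 312/79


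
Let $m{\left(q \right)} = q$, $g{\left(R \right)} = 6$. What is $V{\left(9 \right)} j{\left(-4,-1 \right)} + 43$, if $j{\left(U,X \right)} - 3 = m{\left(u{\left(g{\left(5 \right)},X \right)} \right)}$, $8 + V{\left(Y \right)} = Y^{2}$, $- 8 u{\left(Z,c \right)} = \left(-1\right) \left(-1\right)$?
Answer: $\frac{2023}{8} \approx 252.88$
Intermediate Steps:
$u{\left(Z,c \right)} = - \frac{1}{8}$ ($u{\left(Z,c \right)} = - \frac{\left(-1\right) \left(-1\right)}{8} = \left(- \frac{1}{8}\right) 1 = - \frac{1}{8}$)
$V{\left(Y \right)} = -8 + Y^{2}$
$j{\left(U,X \right)} = \frac{23}{8}$ ($j{\left(U,X \right)} = 3 - \frac{1}{8} = \frac{23}{8}$)
$V{\left(9 \right)} j{\left(-4,-1 \right)} + 43 = \left(-8 + 9^{2}\right) \frac{23}{8} + 43 = \left(-8 + 81\right) \frac{23}{8} + 43 = 73 \cdot \frac{23}{8} + 43 = \frac{1679}{8} + 43 = \frac{2023}{8}$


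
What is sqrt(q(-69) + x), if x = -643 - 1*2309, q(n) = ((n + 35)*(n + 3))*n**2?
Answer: 6*sqrt(296687) ≈ 3268.1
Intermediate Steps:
q(n) = n**2*(3 + n)*(35 + n) (q(n) = ((35 + n)*(3 + n))*n**2 = ((3 + n)*(35 + n))*n**2 = n**2*(3 + n)*(35 + n))
x = -2952 (x = -643 - 2309 = -2952)
sqrt(q(-69) + x) = sqrt((-69)**2*(105 + (-69)**2 + 38*(-69)) - 2952) = sqrt(4761*(105 + 4761 - 2622) - 2952) = sqrt(4761*2244 - 2952) = sqrt(10683684 - 2952) = sqrt(10680732) = 6*sqrt(296687)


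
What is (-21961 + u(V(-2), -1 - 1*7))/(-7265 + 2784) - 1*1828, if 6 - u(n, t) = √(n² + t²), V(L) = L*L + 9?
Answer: -8169313/4481 + √233/4481 ≈ -1823.1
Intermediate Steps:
V(L) = 9 + L² (V(L) = L² + 9 = 9 + L²)
u(n, t) = 6 - √(n² + t²)
(-21961 + u(V(-2), -1 - 1*7))/(-7265 + 2784) - 1*1828 = (-21961 + (6 - √((9 + (-2)²)² + (-1 - 1*7)²)))/(-7265 + 2784) - 1*1828 = (-21961 + (6 - √((9 + 4)² + (-1 - 7)²)))/(-4481) - 1828 = (-21961 + (6 - √(13² + (-8)²)))*(-1/4481) - 1828 = (-21961 + (6 - √(169 + 64)))*(-1/4481) - 1828 = (-21961 + (6 - √233))*(-1/4481) - 1828 = (-21955 - √233)*(-1/4481) - 1828 = (21955/4481 + √233/4481) - 1828 = -8169313/4481 + √233/4481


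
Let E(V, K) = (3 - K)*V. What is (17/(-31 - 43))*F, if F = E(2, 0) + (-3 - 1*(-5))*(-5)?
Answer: 34/37 ≈ 0.91892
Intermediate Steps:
E(V, K) = V*(3 - K)
F = -4 (F = 2*(3 - 1*0) + (-3 - 1*(-5))*(-5) = 2*(3 + 0) + (-3 + 5)*(-5) = 2*3 + 2*(-5) = 6 - 10 = -4)
(17/(-31 - 43))*F = (17/(-31 - 43))*(-4) = (17/(-74))*(-4) = (17*(-1/74))*(-4) = -17/74*(-4) = 34/37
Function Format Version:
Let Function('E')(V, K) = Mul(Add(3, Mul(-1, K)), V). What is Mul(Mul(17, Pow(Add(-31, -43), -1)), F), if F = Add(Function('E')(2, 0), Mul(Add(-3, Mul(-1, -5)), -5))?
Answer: Rational(34, 37) ≈ 0.91892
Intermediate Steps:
Function('E')(V, K) = Mul(V, Add(3, Mul(-1, K)))
F = -4 (F = Add(Mul(2, Add(3, Mul(-1, 0))), Mul(Add(-3, Mul(-1, -5)), -5)) = Add(Mul(2, Add(3, 0)), Mul(Add(-3, 5), -5)) = Add(Mul(2, 3), Mul(2, -5)) = Add(6, -10) = -4)
Mul(Mul(17, Pow(Add(-31, -43), -1)), F) = Mul(Mul(17, Pow(Add(-31, -43), -1)), -4) = Mul(Mul(17, Pow(-74, -1)), -4) = Mul(Mul(17, Rational(-1, 74)), -4) = Mul(Rational(-17, 74), -4) = Rational(34, 37)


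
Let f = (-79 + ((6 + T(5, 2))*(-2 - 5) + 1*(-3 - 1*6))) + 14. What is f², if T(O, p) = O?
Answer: 22801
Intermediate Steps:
f = -151 (f = (-79 + ((6 + 5)*(-2 - 5) + 1*(-3 - 1*6))) + 14 = (-79 + (11*(-7) + 1*(-3 - 6))) + 14 = (-79 + (-77 + 1*(-9))) + 14 = (-79 + (-77 - 9)) + 14 = (-79 - 86) + 14 = -165 + 14 = -151)
f² = (-151)² = 22801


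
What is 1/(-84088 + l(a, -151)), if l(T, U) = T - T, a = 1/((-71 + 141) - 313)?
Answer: -1/84088 ≈ -1.1892e-5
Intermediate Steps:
a = -1/243 (a = 1/(70 - 313) = 1/(-243) = -1/243 ≈ -0.0041152)
l(T, U) = 0
1/(-84088 + l(a, -151)) = 1/(-84088 + 0) = 1/(-84088) = -1/84088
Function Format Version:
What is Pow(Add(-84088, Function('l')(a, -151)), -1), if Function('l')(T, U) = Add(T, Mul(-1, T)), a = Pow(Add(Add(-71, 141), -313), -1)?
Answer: Rational(-1, 84088) ≈ -1.1892e-5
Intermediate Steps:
a = Rational(-1, 243) (a = Pow(Add(70, -313), -1) = Pow(-243, -1) = Rational(-1, 243) ≈ -0.0041152)
Function('l')(T, U) = 0
Pow(Add(-84088, Function('l')(a, -151)), -1) = Pow(Add(-84088, 0), -1) = Pow(-84088, -1) = Rational(-1, 84088)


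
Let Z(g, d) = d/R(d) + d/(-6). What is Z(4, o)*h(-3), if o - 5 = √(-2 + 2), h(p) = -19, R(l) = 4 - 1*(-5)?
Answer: 95/18 ≈ 5.2778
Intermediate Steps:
R(l) = 9 (R(l) = 4 + 5 = 9)
o = 5 (o = 5 + √(-2 + 2) = 5 + √0 = 5 + 0 = 5)
Z(g, d) = -d/18 (Z(g, d) = d/9 + d/(-6) = d*(⅑) + d*(-⅙) = d/9 - d/6 = -d/18)
Z(4, o)*h(-3) = -1/18*5*(-19) = -5/18*(-19) = 95/18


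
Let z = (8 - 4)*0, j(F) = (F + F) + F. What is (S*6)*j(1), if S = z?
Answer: 0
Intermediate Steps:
j(F) = 3*F (j(F) = 2*F + F = 3*F)
z = 0 (z = 4*0 = 0)
S = 0
(S*6)*j(1) = (0*6)*(3*1) = 0*3 = 0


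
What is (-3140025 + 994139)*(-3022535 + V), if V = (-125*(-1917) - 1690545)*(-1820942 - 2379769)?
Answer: -13078944662327109310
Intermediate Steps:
V = 6094895604120 (V = (239625 - 1690545)*(-4200711) = -1450920*(-4200711) = 6094895604120)
(-3140025 + 994139)*(-3022535 + V) = (-3140025 + 994139)*(-3022535 + 6094895604120) = -2145886*6094892581585 = -13078944662327109310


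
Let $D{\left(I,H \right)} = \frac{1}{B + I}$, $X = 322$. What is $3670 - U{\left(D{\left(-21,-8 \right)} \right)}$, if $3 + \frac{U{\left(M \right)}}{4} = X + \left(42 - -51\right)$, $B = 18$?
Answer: $2022$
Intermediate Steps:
$D{\left(I,H \right)} = \frac{1}{18 + I}$
$U{\left(M \right)} = 1648$ ($U{\left(M \right)} = -12 + 4 \left(322 + \left(42 - -51\right)\right) = -12 + 4 \left(322 + \left(42 + 51\right)\right) = -12 + 4 \left(322 + 93\right) = -12 + 4 \cdot 415 = -12 + 1660 = 1648$)
$3670 - U{\left(D{\left(-21,-8 \right)} \right)} = 3670 - 1648 = 2022$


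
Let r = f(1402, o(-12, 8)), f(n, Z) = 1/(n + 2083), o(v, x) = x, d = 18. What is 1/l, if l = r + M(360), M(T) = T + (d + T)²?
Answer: 3485/499205341 ≈ 6.9811e-6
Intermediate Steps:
f(n, Z) = 1/(2083 + n)
M(T) = T + (18 + T)²
r = 1/3485 (r = 1/(2083 + 1402) = 1/3485 ≈ 0.00028694)
l = 499205341/3485 (l = 1/3485 + (360 + (18 + 360)²) = 1/3485 + (360 + 378²) = 1/3485 + (360 + 142884) = 1/3485 + 143244 = 499205341/3485 ≈ 1.4324e+5)
1/l = 1/(499205341/3485) = 3485/499205341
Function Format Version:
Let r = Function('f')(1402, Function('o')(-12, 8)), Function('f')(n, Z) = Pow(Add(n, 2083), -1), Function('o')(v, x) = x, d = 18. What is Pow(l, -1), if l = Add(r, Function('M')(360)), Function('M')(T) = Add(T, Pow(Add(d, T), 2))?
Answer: Rational(3485, 499205341) ≈ 6.9811e-6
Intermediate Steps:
Function('f')(n, Z) = Pow(Add(2083, n), -1)
Function('M')(T) = Add(T, Pow(Add(18, T), 2))
r = Rational(1, 3485) (r = Pow(Add(2083, 1402), -1) = Pow(3485, -1) = Rational(1, 3485) ≈ 0.00028694)
l = Rational(499205341, 3485) (l = Add(Rational(1, 3485), Add(360, Pow(Add(18, 360), 2))) = Add(Rational(1, 3485), Add(360, Pow(378, 2))) = Add(Rational(1, 3485), Add(360, 142884)) = Add(Rational(1, 3485), 143244) = Rational(499205341, 3485) ≈ 1.4324e+5)
Pow(l, -1) = Pow(Rational(499205341, 3485), -1) = Rational(3485, 499205341)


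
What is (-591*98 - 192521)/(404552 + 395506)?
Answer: -35777/114294 ≈ -0.31303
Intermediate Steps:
(-591*98 - 192521)/(404552 + 395506) = (-57918 - 192521)/800058 = -250439*1/800058 = -35777/114294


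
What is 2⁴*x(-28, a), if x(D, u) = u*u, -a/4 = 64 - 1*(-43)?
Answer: 2930944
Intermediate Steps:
a = -428 (a = -4*(64 - 1*(-43)) = -4*(64 + 43) = -4*107 = -428)
x(D, u) = u²
2⁴*x(-28, a) = 2⁴*(-428)² = 16*183184 = 2930944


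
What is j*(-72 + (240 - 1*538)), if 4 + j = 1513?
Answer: -558330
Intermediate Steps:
j = 1509 (j = -4 + 1513 = 1509)
j*(-72 + (240 - 1*538)) = 1509*(-72 + (240 - 1*538)) = 1509*(-72 + (240 - 538)) = 1509*(-72 - 298) = 1509*(-370) = -558330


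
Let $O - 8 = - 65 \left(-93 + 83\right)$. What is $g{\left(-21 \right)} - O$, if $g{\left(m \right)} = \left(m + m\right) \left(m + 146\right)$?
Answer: $-5908$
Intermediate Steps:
$g{\left(m \right)} = 2 m \left(146 + m\right)$
$O = 658$ ($O = 8 - 65 \left(-93 + 83\right) = 8 - -650 = 8 + 650 = 658$)
$g{\left(-21 \right)} - O = 2 \left(-21\right) \left(146 - 21\right) - 658 = 2 \left(-21\right) 125 - 658 = -5250 - 658 = -5908$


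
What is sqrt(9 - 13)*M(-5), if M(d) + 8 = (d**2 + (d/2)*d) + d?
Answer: 49*I ≈ 49.0*I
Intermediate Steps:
M(d) = -8 + d + 3*d**2/2 (M(d) = -8 + ((d**2 + (d/2)*d) + d) = -8 + ((d**2 + d**2/2) + d) = -8 + (3*d**2/2 + d) = -8 + (d + 3*d**2/2) = -8 + d + 3*d**2/2)
sqrt(9 - 13)*M(-5) = sqrt(9 - 13)*(-8 - 5 + (3/2)*(-5)**2) = sqrt(-4)*(-8 - 5 + (3/2)*25) = (2*I)*(-8 - 5 + 75/2) = (2*I)*(49/2) = 49*I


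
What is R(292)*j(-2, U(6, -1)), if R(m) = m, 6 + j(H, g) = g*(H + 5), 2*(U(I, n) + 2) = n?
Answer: -3942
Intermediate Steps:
U(I, n) = -2 + n/2
j(H, g) = -6 + g*(5 + H) (j(H, g) = -6 + g*(H + 5) = -6 + g*(5 + H))
R(292)*j(-2, U(6, -1)) = 292*(-6 + 5*(-2 + (½)*(-1)) - 2*(-2 + (½)*(-1))) = 292*(-6 + 5*(-2 - ½) - 2*(-2 - ½)) = 292*(-6 + 5*(-5/2) - 2*(-5/2)) = 292*(-6 - 25/2 + 5) = 292*(-27/2) = -3942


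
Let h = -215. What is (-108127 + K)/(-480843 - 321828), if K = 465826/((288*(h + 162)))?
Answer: 825458177/6125985072 ≈ 0.13475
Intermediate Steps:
K = -232913/7632 (K = 465826/((288*(-215 + 162))) = 465826/((288*(-53))) = 465826/(-15264) = 465826*(-1/15264) = -232913/7632 ≈ -30.518)
(-108127 + K)/(-480843 - 321828) = (-108127 - 232913/7632)/(-480843 - 321828) = -825458177/7632/(-802671) = -825458177/7632*(-1/802671) = 825458177/6125985072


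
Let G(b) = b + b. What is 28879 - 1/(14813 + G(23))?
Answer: 429113060/14859 ≈ 28879.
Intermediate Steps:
G(b) = 2*b
28879 - 1/(14813 + G(23)) = 28879 - 1/(14813 + 2*23) = 28879 - 1/(14813 + 46) = 28879 - 1/14859 = 429113060/14859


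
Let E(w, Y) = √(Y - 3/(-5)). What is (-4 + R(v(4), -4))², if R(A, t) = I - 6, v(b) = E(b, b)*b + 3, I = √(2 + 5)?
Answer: (10 - √7)² ≈ 54.085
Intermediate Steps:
I = √7 ≈ 2.6458
E(w, Y) = √(⅗ + Y) (E(w, Y) = √(Y - 3*(-⅕)) = √(Y + ⅗) = √(⅗ + Y))
v(b) = 3 + b*√(15 + 25*b)/5 (v(b) = (√(15 + 25*b)/5)*b + 3 = b*√(15 + 25*b)/5 + 3 = 3 + b*√(15 + 25*b)/5)
R(A, t) = -6 + √7 (R(A, t) = √7 - 6 = -6 + √7)
(-4 + R(v(4), -4))² = (-4 + (-6 + √7))² = (-10 + √7)²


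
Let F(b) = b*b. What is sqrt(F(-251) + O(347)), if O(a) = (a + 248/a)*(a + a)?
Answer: 11*sqrt(2515) ≈ 551.65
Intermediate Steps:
O(a) = 2*a*(a + 248/a) (O(a) = (a + 248/a)*(2*a) = 2*a*(a + 248/a))
F(b) = b**2
sqrt(F(-251) + O(347)) = sqrt((-251)**2 + (496 + 2*347**2)) = sqrt(63001 + (496 + 2*120409)) = sqrt(63001 + (496 + 240818)) = sqrt(63001 + 241314) = sqrt(304315) = 11*sqrt(2515)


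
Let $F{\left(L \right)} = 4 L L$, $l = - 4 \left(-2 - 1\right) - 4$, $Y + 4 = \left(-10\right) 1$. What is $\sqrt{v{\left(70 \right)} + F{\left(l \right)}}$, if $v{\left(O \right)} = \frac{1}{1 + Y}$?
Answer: $\frac{\sqrt{43251}}{13} \approx 15.998$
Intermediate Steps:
$Y = -14$ ($Y = -4 - 10 = -14$)
$l = 8$ ($l = \left(-4\right) \left(-3\right) - 4 = 12 - 4 = 8$)
$v{\left(O \right)} = - \frac{1}{13}$ ($v{\left(O \right)} = \frac{1}{1 - 14} = \frac{1}{-13} = - \frac{1}{13}$)
$F{\left(L \right)} = 4 L^{2}$
$\sqrt{v{\left(70 \right)} + F{\left(l \right)}} = \sqrt{- \frac{1}{13} + 4 \cdot 8^{2}} = \sqrt{- \frac{1}{13} + 4 \cdot 64} = \sqrt{- \frac{1}{13} + 256} = \sqrt{\frac{3327}{13}} = \frac{\sqrt{43251}}{13}$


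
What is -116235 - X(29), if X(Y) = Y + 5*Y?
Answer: -116409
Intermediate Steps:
X(Y) = 6*Y
-116235 - X(29) = -116235 - 6*29 = -116235 - 1*174 = -116235 - 174 = -116409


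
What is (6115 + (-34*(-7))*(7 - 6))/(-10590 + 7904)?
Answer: -6353/2686 ≈ -2.3652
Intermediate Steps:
(6115 + (-34*(-7))*(7 - 6))/(-10590 + 7904) = (6115 + 238*1)/(-2686) = (6115 + 238)*(-1/2686) = 6353*(-1/2686) = -6353/2686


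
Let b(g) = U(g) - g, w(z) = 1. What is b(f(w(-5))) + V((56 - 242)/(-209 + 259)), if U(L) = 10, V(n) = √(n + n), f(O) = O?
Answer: 9 + I*√186/5 ≈ 9.0 + 2.7276*I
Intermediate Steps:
V(n) = √2*√n (V(n) = √(2*n) = √2*√n)
b(g) = 10 - g
b(f(w(-5))) + V((56 - 242)/(-209 + 259)) = (10 - 1*1) + √2*√((56 - 242)/(-209 + 259)) = (10 - 1) + √2*√(-186/50) = 9 + √2*√(-186*1/50) = 9 + √2*√(-93/25) = 9 + √2*(I*√93/5) = 9 + I*√186/5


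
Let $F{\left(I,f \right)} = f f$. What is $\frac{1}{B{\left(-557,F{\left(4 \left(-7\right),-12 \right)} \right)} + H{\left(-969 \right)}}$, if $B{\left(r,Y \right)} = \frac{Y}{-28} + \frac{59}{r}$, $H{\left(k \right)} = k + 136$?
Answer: $- \frac{3899}{3268332} \approx -0.001193$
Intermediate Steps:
$H{\left(k \right)} = 136 + k$
$F{\left(I,f \right)} = f^{2}$
$B{\left(r,Y \right)} = \frac{59}{r} - \frac{Y}{28}$ ($B{\left(r,Y \right)} = Y \left(- \frac{1}{28}\right) + \frac{59}{r} = - \frac{Y}{28} + \frac{59}{r} = \frac{59}{r} - \frac{Y}{28}$)
$\frac{1}{B{\left(-557,F{\left(4 \left(-7\right),-12 \right)} \right)} + H{\left(-969 \right)}} = \frac{1}{\left(\frac{59}{-557} - \frac{\left(-12\right)^{2}}{28}\right) + \left(136 - 969\right)} = \frac{1}{\left(59 \left(- \frac{1}{557}\right) - \frac{36}{7}\right) - 833} = \frac{1}{\left(- \frac{59}{557} - \frac{36}{7}\right) - 833} = \frac{1}{- \frac{20465}{3899} - 833} = \frac{1}{- \frac{3268332}{3899}} = - \frac{3899}{3268332}$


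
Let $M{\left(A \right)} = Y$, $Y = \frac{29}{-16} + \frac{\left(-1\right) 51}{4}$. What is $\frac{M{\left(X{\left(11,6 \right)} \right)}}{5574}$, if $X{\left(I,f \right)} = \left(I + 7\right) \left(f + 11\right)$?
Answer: $- \frac{233}{89184} \approx -0.0026126$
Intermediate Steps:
$X{\left(I,f \right)} = \left(7 + I\right) \left(11 + f\right)$
$Y = - \frac{233}{16}$ ($Y = 29 \left(- \frac{1}{16}\right) - \frac{51}{4} = - \frac{29}{16} - \frac{51}{4} = - \frac{233}{16} \approx -14.563$)
$M{\left(A \right)} = - \frac{233}{16}$
$\frac{M{\left(X{\left(11,6 \right)} \right)}}{5574} = - \frac{233}{16 \cdot 5574} = \left(- \frac{233}{16}\right) \frac{1}{5574} = - \frac{233}{89184}$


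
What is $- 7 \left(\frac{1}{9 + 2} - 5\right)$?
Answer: $\frac{378}{11} \approx 34.364$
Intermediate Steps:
$- 7 \left(\frac{1}{9 + 2} - 5\right) = - 7 \left(\frac{1}{11} - 5\right) = \left(-7\right) \left(- \frac{54}{11}\right) = \frac{378}{11}$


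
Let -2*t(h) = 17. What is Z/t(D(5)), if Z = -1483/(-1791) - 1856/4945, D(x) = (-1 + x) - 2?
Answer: -8018678/150560415 ≈ -0.053259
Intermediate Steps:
D(x) = -3 + x
t(h) = -17/2 (t(h) = -½*17 = -17/2)
Z = 4009339/8856495 (Z = -1483*(-1/1791) - 1856*1/4945 = 1483/1791 - 1856/4945 = 4009339/8856495 ≈ 0.45270)
Z/t(D(5)) = 4009339/(8856495*(-17/2)) = (4009339/8856495)*(-2/17) = -8018678/150560415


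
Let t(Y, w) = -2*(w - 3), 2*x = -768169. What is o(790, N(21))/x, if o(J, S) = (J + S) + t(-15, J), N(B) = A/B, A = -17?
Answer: 32962/16131549 ≈ 0.0020433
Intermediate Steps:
x = -768169/2 (x = (½)*(-768169) = -768169/2 ≈ -3.8408e+5)
t(Y, w) = 6 - 2*w (t(Y, w) = -2*(-3 + w) = 6 - 2*w)
N(B) = -17/B
o(J, S) = 6 + S - J (o(J, S) = (J + S) + (6 - 2*J) = 6 + S - J)
o(790, N(21))/x = (6 - 17/21 - 1*790)/(-768169/2) = (6 - 17*1/21 - 790)*(-2/768169) = (6 - 17/21 - 790)*(-2/768169) = -16481/21*(-2/768169) = 32962/16131549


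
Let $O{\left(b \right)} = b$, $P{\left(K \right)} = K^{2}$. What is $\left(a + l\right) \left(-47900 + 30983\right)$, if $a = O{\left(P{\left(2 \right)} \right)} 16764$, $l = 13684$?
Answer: $-1365878580$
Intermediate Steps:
$a = 67056$ ($a = 2^{2} \cdot 16764 = 4 \cdot 16764 = 67056$)
$\left(a + l\right) \left(-47900 + 30983\right) = \left(67056 + 13684\right) \left(-47900 + 30983\right) = 80740 \left(-16917\right) = -1365878580$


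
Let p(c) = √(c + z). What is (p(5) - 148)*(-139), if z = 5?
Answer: 20572 - 139*√10 ≈ 20132.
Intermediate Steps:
p(c) = √(5 + c) (p(c) = √(c + 5) = √(5 + c))
(p(5) - 148)*(-139) = (√(5 + 5) - 148)*(-139) = (√10 - 148)*(-139) = (-148 + √10)*(-139) = 20572 - 139*√10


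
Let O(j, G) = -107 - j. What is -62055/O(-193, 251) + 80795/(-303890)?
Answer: -943242116/1306727 ≈ -721.84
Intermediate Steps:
-62055/O(-193, 251) + 80795/(-303890) = -62055/(-107 - 1*(-193)) + 80795/(-303890) = -62055/(-107 + 193) + 80795*(-1/303890) = -62055/86 - 16159/60778 = -943242116/1306727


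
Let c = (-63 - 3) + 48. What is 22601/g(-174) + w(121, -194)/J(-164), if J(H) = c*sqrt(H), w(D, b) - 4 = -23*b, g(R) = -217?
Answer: -22601/217 + 2233*I*sqrt(41)/738 ≈ -104.15 + 19.374*I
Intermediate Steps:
w(D, b) = 4 - 23*b
c = -18 (c = -66 + 48 = -18)
J(H) = -18*sqrt(H)
22601/g(-174) + w(121, -194)/J(-164) = 22601/(-217) + (4 - 23*(-194))/((-36*I*sqrt(41))) = 22601*(-1/217) + (4 + 4462)/((-36*I*sqrt(41))) = -22601/217 + 4466/((-36*I*sqrt(41))) = -22601/217 + 4466*(I*sqrt(41)/1476) = -22601/217 + 2233*I*sqrt(41)/738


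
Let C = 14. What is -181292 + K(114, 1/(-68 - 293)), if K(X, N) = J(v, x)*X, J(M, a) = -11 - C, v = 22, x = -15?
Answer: -184142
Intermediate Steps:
J(M, a) = -25 (J(M, a) = -11 - 1*14 = -11 - 14 = -25)
K(X, N) = -25*X
-181292 + K(114, 1/(-68 - 293)) = -181292 - 25*114 = -181292 - 2850 = -184142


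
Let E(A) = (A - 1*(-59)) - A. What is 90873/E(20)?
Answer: 90873/59 ≈ 1540.2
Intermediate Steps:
E(A) = 59 (E(A) = (A + 59) - A = (59 + A) - A = 59)
90873/E(20) = 90873/59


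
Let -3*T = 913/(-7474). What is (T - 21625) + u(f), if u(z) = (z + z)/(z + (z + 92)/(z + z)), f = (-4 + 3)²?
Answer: -46063019827/2130090 ≈ -21625.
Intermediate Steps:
T = 913/22422 (T = -913/(3*(-7474)) = -913*(-1)/(3*7474) = -⅓*(-913/7474) = 913/22422 ≈ 0.040719)
f = 1 (f = (-1)² = 1)
u(z) = 2*z/(z + (92 + z)/(2*z)) (u(z) = (2*z)/(z + (92 + z)/((2*z))) = (2*z)/(z + (92 + z)*(1/(2*z))) = (2*z)/(z + (92 + z)/(2*z)) = 2*z/(z + (92 + z)/(2*z)))
(T - 21625) + u(f) = (913/22422 - 21625) + 4*1²/(92 + 1 + 2*1²) = -484874837/22422 + 4*1/(92 + 1 + 2*1) = -484874837/22422 + 4*1/(92 + 1 + 2) = -484874837/22422 + 4*1/95 = -484874837/22422 + 4*1*(1/95) = -484874837/22422 + 4/95 = -46063019827/2130090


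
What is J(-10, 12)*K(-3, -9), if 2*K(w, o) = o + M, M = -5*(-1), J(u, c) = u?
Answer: 20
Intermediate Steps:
M = 5
K(w, o) = 5/2 + o/2 (K(w, o) = (o + 5)/2 = (5 + o)/2 = 5/2 + o/2)
J(-10, 12)*K(-3, -9) = -10*(5/2 + (½)*(-9)) = -10*(5/2 - 9/2) = -10*(-2) = 20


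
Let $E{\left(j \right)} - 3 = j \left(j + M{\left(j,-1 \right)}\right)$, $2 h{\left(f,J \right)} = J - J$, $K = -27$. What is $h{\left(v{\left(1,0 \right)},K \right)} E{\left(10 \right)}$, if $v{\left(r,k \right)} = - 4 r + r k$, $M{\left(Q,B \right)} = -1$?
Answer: $0$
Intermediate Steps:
$v{\left(r,k \right)} = - 4 r + k r$
$h{\left(f,J \right)} = 0$ ($h{\left(f,J \right)} = \frac{J - J}{2} = \frac{1}{2} \cdot 0 = 0$)
$E{\left(j \right)} = 3 + j \left(-1 + j\right)$ ($E{\left(j \right)} = 3 + j \left(j - 1\right) = 3 + j \left(-1 + j\right)$)
$h{\left(v{\left(1,0 \right)},K \right)} E{\left(10 \right)} = 0 \left(3 + 10^{2} - 10\right) = 0 \left(3 + 100 - 10\right) = 0 \cdot 93 = 0$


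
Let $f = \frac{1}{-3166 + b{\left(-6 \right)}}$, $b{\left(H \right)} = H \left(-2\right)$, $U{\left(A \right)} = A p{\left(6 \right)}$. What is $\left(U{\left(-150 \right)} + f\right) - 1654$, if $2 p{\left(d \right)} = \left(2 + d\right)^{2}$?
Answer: $- \frac{20355917}{3154} \approx -6454.0$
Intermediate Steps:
$p{\left(d \right)} = \frac{\left(2 + d\right)^{2}}{2}$
$U{\left(A \right)} = 32 A$ ($U{\left(A \right)} = A \frac{\left(2 + 6\right)^{2}}{2} = A \frac{8^{2}}{2} = A \frac{1}{2} \cdot 64 = A 32 = 32 A$)
$b{\left(H \right)} = - 2 H$
$f = - \frac{1}{3154}$ ($f = \frac{1}{-3166 - -12} = \frac{1}{-3166 + 12} = \frac{1}{-3154} = - \frac{1}{3154} \approx -0.00031706$)
$\left(U{\left(-150 \right)} + f\right) - 1654 = \left(32 \left(-150\right) - \frac{1}{3154}\right) - 1654 = \left(-4800 - \frac{1}{3154}\right) - 1654 = - \frac{15139201}{3154} - 1654 = - \frac{20355917}{3154}$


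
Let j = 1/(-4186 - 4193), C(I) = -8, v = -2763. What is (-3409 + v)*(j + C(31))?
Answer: 413727676/8379 ≈ 49377.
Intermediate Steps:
j = -1/8379 (j = 1/(-8379) = -1/8379 ≈ -0.00011935)
(-3409 + v)*(j + C(31)) = (-3409 - 2763)*(-1/8379 - 8) = -6172*(-67033/8379) = 413727676/8379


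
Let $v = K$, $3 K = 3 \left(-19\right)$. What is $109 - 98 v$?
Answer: $1971$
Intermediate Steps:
$K = -19$ ($K = \frac{3 \left(-19\right)}{3} = \frac{1}{3} \left(-57\right) = -19$)
$v = -19$
$109 - 98 v = 109 - -1862 = 109 + 1862 = 1971$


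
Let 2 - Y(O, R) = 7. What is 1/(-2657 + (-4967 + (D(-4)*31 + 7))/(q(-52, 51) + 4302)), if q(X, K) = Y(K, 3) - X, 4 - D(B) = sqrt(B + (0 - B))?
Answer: -4349/11560129 ≈ -0.00037621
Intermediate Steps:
Y(O, R) = -5 (Y(O, R) = 2 - 1*7 = 2 - 7 = -5)
D(B) = 4 (D(B) = 4 - sqrt(B + (0 - B)) = 4 - sqrt(B - B) = 4 - sqrt(0) = 4 - 1*0 = 4 + 0 = 4)
q(X, K) = -5 - X
1/(-2657 + (-4967 + (D(-4)*31 + 7))/(q(-52, 51) + 4302)) = 1/(-2657 + (-4967 + (4*31 + 7))/((-5 - 1*(-52)) + 4302)) = 1/(-2657 + (-4967 + (124 + 7))/((-5 + 52) + 4302)) = 1/(-2657 + (-4967 + 131)/(47 + 4302)) = 1/(-2657 - 4836/4349) = 1/(-11560129/4349) = -4349/11560129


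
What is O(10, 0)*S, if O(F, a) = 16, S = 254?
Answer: 4064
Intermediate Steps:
O(10, 0)*S = 16*254 = 4064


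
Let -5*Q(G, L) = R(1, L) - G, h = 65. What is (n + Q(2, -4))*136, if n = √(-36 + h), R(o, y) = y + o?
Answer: 136 + 136*√29 ≈ 868.38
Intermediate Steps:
R(o, y) = o + y
Q(G, L) = -⅕ - L/5 + G/5 (Q(G, L) = -((1 + L) - G)/5 = -(1 + L - G)/5 = -⅕ - L/5 + G/5)
n = √29 (n = √(-36 + 65) = √29 ≈ 5.3852)
(n + Q(2, -4))*136 = (√29 + (-⅕ - ⅕*(-4) + (⅕)*2))*136 = (√29 + (-⅕ + ⅘ + ⅖))*136 = (√29 + 1)*136 = (1 + √29)*136 = 136 + 136*√29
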